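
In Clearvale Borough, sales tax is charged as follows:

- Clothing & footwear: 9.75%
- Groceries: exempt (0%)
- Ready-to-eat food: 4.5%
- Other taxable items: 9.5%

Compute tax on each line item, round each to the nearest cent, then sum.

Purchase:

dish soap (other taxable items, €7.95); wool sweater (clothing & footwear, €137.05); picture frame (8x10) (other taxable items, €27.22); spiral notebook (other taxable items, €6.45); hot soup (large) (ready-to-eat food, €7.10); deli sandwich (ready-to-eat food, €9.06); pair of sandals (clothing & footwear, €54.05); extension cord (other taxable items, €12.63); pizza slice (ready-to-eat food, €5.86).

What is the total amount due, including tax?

€292.15

Dish soap €7.95: other taxable items → 9.5% → €0.76
Wool sweater €137.05: clothing & footwear → 9.75% → €13.36
Picture frame (8x10) €27.22: other taxable items → 9.5% → €2.59
Spiral notebook €6.45: other taxable items → 9.5% → €0.61
Hot soup (large) €7.10: ready-to-eat food → 4.5% → €0.32
Deli sandwich €9.06: ready-to-eat food → 4.5% → €0.41
Pair of sandals €54.05: clothing & footwear → 9.75% → €5.27
Extension cord €12.63: other taxable items → 9.5% → €1.20
Pizza slice €5.86: ready-to-eat food → 4.5% → €0.26
Subtotal = €267.37; tax = €24.78; total due = €292.15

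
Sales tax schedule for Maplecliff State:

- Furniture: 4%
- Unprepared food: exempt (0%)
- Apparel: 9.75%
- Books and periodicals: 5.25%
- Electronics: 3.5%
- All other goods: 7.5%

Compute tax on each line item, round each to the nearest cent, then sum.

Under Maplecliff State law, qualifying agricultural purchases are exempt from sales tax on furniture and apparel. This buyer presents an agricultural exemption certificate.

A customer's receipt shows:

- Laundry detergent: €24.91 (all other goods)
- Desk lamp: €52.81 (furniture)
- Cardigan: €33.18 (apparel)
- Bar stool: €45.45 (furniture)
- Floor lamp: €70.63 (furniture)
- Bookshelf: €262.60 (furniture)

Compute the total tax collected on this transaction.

Laundry detergent €24.91: all other goods → 7.5% → €1.87
Desk lamp €52.81: furniture, buyer-exempt → 0% → €0.00
Cardigan €33.18: apparel, buyer-exempt → 0% → €0.00
Bar stool €45.45: furniture, buyer-exempt → 0% → €0.00
Floor lamp €70.63: furniture, buyer-exempt → 0% → €0.00
Bookshelf €262.60: furniture, buyer-exempt → 0% → €0.00
Total tax = €1.87

€1.87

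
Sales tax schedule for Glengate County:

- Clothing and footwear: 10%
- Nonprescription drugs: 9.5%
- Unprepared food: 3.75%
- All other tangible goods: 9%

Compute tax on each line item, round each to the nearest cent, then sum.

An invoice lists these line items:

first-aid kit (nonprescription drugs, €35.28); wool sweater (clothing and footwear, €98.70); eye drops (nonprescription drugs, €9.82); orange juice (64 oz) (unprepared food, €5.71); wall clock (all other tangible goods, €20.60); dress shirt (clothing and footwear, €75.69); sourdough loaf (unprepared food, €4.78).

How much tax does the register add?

€23.96

First-aid kit €35.28: nonprescription drugs → 9.5% → €3.35
Wool sweater €98.70: clothing and footwear → 10% → €9.87
Eye drops €9.82: nonprescription drugs → 9.5% → €0.93
Orange juice (64 oz) €5.71: unprepared food → 3.75% → €0.21
Wall clock €20.60: all other tangible goods → 9% → €1.85
Dress shirt €75.69: clothing and footwear → 10% → €7.57
Sourdough loaf €4.78: unprepared food → 3.75% → €0.18
Total tax = €3.35 + €9.87 + €0.93 + €0.21 + €1.85 + €7.57 + €0.18 = €23.96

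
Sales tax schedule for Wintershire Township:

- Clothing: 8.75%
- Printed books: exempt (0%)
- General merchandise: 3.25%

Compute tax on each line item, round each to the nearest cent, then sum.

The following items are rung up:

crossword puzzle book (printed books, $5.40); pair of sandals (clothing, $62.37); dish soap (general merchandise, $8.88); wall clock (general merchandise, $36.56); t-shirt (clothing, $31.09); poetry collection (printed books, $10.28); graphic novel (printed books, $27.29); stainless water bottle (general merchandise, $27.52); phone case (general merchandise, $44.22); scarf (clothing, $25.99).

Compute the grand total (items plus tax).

Crossword puzzle book $5.40: printed books → 0% → $0.00
Pair of sandals $62.37: clothing → 8.75% → $5.46
Dish soap $8.88: general merchandise → 3.25% → $0.29
Wall clock $36.56: general merchandise → 3.25% → $1.19
T-shirt $31.09: clothing → 8.75% → $2.72
Poetry collection $10.28: printed books → 0% → $0.00
Graphic novel $27.29: printed books → 0% → $0.00
Stainless water bottle $27.52: general merchandise → 3.25% → $0.89
Phone case $44.22: general merchandise → 3.25% → $1.44
Scarf $25.99: clothing → 8.75% → $2.27
Subtotal = $279.60; tax = $14.26; total due = $293.86

$293.86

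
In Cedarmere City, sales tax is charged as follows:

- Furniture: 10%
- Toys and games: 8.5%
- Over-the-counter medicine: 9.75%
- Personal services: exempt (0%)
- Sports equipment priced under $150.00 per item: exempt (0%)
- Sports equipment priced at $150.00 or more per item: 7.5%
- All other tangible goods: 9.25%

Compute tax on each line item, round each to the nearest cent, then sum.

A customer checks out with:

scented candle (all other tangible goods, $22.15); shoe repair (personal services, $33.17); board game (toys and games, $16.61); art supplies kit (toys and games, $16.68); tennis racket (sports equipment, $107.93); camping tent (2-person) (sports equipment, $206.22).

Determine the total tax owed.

Scented candle $22.15: all other tangible goods → 9.25% → $2.05
Shoe repair $33.17: personal services → 0% → $0.00
Board game $16.61: toys and games → 8.5% → $1.41
Art supplies kit $16.68: toys and games → 8.5% → $1.42
Tennis racket $107.93: sports equipment, under $150.00 → 0% → $0.00
Camping tent (2-person) $206.22: sports equipment, $150.00 or more → 7.5% → $15.47
Total tax = $2.05 + $1.41 + $1.42 + $15.47 = $20.35

$20.35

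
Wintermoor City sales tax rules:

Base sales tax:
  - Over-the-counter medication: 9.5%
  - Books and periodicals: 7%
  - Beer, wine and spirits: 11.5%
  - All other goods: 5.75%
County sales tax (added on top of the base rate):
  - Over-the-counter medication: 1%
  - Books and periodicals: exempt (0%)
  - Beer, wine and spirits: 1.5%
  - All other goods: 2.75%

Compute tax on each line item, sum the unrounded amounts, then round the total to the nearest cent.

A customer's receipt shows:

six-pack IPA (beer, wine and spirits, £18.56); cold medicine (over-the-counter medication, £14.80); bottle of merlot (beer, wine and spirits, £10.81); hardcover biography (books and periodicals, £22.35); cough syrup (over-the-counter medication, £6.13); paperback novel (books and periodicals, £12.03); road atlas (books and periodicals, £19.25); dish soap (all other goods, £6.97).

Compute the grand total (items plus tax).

Six-pack IPA £18.56: beer, wine and spirits → 11.5% + 1.5% county = 13% → £2.4128
Cold medicine £14.80: over-the-counter medication → 9.5% + 1% county = 10.5% → £1.554
Bottle of merlot £10.81: beer, wine and spirits → 11.5% + 1.5% county = 13% → £1.4053
Hardcover biography £22.35: books and periodicals → 7% + 0% county = 7% → £1.5645
Cough syrup £6.13: over-the-counter medication → 9.5% + 1% county = 10.5% → £0.64365
Paperback novel £12.03: books and periodicals → 7% + 0% county = 7% → £0.8421
Road atlas £19.25: books and periodicals → 7% + 0% county = 7% → £1.3475
Dish soap £6.97: all other goods → 5.75% + 2.75% county = 8.5% → £0.59245
Subtotal = £110.90; unrounded tax = £10.3623 → £10.36; total due = £121.26

£121.26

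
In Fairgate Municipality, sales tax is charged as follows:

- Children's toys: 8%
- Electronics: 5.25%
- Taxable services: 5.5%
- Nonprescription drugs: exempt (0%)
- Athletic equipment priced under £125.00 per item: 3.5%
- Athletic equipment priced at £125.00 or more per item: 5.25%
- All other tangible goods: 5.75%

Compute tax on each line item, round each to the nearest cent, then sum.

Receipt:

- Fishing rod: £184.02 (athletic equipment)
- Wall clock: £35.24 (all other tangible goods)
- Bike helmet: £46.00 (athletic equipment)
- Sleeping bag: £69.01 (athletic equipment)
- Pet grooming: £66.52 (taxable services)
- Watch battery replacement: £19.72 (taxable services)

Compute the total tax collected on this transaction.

Fishing rod £184.02: athletic equipment, £125.00 or more → 5.25% → £9.66
Wall clock £35.24: all other tangible goods → 5.75% → £2.03
Bike helmet £46.00: athletic equipment, under £125.00 → 3.5% → £1.61
Sleeping bag £69.01: athletic equipment, under £125.00 → 3.5% → £2.42
Pet grooming £66.52: taxable services → 5.5% → £3.66
Watch battery replacement £19.72: taxable services → 5.5% → £1.08
Total tax = £9.66 + £2.03 + £1.61 + £2.42 + £3.66 + £1.08 = £20.46

£20.46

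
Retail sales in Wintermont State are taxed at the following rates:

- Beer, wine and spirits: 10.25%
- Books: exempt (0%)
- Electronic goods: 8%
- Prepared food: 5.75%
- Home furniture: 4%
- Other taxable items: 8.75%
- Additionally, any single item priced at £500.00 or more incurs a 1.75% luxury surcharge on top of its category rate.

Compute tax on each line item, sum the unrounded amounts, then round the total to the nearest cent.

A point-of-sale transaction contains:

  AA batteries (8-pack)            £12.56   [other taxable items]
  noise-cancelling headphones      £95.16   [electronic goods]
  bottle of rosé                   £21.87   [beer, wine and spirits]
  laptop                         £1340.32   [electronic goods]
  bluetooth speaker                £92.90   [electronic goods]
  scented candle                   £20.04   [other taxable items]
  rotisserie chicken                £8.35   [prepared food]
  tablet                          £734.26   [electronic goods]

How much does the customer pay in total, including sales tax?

AA batteries (8-pack) £12.56: other taxable items → 8.75% → £1.099
Noise-cancelling headphones £95.16: electronic goods → 8% → £7.6128
Bottle of rosé £21.87: beer, wine and spirits → 10.25% → £2.241675
Laptop £1340.32: electronic goods → 8% + 1.75% surcharge = 9.75% → £130.6812
Bluetooth speaker £92.90: electronic goods → 8% → £7.432
Scented candle £20.04: other taxable items → 8.75% → £1.7535
Rotisserie chicken £8.35: prepared food → 5.75% → £0.480125
Tablet £734.26: electronic goods → 8% + 1.75% surcharge = 9.75% → £71.59035
Subtotal = £2325.46; unrounded tax = £222.89065 → £222.89; total due = £2548.35

£2548.35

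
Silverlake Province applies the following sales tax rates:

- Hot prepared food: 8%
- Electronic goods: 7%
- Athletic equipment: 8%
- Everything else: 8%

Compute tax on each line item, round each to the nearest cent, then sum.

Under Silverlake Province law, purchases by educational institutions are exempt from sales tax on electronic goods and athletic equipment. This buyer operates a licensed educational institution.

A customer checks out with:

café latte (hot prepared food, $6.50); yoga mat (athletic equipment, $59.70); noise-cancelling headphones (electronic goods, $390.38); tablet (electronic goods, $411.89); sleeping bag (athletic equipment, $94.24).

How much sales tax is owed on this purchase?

Café latte $6.50: hot prepared food → 8% → $0.52
Yoga mat $59.70: athletic equipment, buyer-exempt → 0% → $0.00
Noise-cancelling headphones $390.38: electronic goods, buyer-exempt → 0% → $0.00
Tablet $411.89: electronic goods, buyer-exempt → 0% → $0.00
Sleeping bag $94.24: athletic equipment, buyer-exempt → 0% → $0.00
Total tax = $0.52

$0.52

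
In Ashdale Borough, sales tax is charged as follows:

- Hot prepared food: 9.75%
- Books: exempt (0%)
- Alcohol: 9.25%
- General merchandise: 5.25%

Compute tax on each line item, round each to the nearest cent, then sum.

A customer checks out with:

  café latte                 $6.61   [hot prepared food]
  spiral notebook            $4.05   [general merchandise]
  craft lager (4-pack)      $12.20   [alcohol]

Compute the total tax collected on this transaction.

Café latte $6.61: hot prepared food → 9.75% → $0.64
Spiral notebook $4.05: general merchandise → 5.25% → $0.21
Craft lager (4-pack) $12.20: alcohol → 9.25% → $1.13
Total tax = $0.64 + $0.21 + $1.13 = $1.98

$1.98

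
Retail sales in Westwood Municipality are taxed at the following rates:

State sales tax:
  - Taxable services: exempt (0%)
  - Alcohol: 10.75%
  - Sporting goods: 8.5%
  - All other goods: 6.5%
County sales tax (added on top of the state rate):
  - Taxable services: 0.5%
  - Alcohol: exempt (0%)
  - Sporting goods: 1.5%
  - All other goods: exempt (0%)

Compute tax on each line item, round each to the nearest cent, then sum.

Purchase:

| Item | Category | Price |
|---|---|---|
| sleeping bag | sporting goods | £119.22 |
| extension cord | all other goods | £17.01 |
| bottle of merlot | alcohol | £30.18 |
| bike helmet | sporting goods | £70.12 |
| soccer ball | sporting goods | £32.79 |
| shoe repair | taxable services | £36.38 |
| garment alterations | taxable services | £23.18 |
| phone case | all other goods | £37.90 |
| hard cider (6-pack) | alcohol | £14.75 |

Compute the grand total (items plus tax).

£412.44

Sleeping bag £119.22: sporting goods → 8.5% + 1.5% county = 10% → £11.92
Extension cord £17.01: all other goods → 6.5% + 0% county = 6.5% → £1.11
Bottle of merlot £30.18: alcohol → 10.75% + 0% county = 10.75% → £3.24
Bike helmet £70.12: sporting goods → 8.5% + 1.5% county = 10% → £7.01
Soccer ball £32.79: sporting goods → 8.5% + 1.5% county = 10% → £3.28
Shoe repair £36.38: taxable services → 0% + 0.5% county = 0.5% → £0.18
Garment alterations £23.18: taxable services → 0% + 0.5% county = 0.5% → £0.12
Phone case £37.90: all other goods → 6.5% + 0% county = 6.5% → £2.46
Hard cider (6-pack) £14.75: alcohol → 10.75% + 0% county = 10.75% → £1.59
Subtotal = £381.53; tax = £30.91; total due = £412.44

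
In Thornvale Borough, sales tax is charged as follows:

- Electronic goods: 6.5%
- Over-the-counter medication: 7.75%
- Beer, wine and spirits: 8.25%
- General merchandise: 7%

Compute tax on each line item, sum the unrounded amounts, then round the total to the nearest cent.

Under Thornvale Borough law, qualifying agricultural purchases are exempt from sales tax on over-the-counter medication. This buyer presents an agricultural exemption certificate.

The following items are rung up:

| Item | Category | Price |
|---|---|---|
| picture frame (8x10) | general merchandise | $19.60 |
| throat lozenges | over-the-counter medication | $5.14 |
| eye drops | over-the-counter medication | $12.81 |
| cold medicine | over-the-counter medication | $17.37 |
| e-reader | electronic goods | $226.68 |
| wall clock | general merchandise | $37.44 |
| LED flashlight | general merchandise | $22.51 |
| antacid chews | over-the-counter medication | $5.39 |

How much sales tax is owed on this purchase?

Picture frame (8x10) $19.60: general merchandise → 7% → $1.372
Throat lozenges $5.14: over-the-counter medication, buyer-exempt → 0% → $0.00
Eye drops $12.81: over-the-counter medication, buyer-exempt → 0% → $0.00
Cold medicine $17.37: over-the-counter medication, buyer-exempt → 0% → $0.00
E-reader $226.68: electronic goods → 6.5% → $14.7342
Wall clock $37.44: general merchandise → 7% → $2.6208
LED flashlight $22.51: general merchandise → 7% → $1.5757
Antacid chews $5.39: over-the-counter medication, buyer-exempt → 0% → $0.00
Unrounded tax sum = $20.3027 → $20.30

$20.30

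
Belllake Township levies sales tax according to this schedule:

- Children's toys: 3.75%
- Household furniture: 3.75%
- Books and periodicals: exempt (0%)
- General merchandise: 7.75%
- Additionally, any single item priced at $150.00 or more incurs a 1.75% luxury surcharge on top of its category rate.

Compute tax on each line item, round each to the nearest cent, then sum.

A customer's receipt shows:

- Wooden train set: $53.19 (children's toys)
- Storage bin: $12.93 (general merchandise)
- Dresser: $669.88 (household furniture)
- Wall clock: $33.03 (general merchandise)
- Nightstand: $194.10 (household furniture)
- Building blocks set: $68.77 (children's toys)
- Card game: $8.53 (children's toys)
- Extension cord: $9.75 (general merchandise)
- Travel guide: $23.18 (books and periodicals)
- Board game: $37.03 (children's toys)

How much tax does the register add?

Wooden train set $53.19: children's toys → 3.75% → $1.99
Storage bin $12.93: general merchandise → 7.75% → $1.00
Dresser $669.88: household furniture → 3.75% + 1.75% surcharge = 5.5% → $36.84
Wall clock $33.03: general merchandise → 7.75% → $2.56
Nightstand $194.10: household furniture → 3.75% + 1.75% surcharge = 5.5% → $10.68
Building blocks set $68.77: children's toys → 3.75% → $2.58
Card game $8.53: children's toys → 3.75% → $0.32
Extension cord $9.75: general merchandise → 7.75% → $0.76
Travel guide $23.18: books and periodicals → 0% → $0.00
Board game $37.03: children's toys → 3.75% → $1.39
Total tax = $1.99 + $1.00 + $36.84 + $2.56 + $10.68 + $2.58 + $0.32 + $0.76 + $1.39 = $58.12

$58.12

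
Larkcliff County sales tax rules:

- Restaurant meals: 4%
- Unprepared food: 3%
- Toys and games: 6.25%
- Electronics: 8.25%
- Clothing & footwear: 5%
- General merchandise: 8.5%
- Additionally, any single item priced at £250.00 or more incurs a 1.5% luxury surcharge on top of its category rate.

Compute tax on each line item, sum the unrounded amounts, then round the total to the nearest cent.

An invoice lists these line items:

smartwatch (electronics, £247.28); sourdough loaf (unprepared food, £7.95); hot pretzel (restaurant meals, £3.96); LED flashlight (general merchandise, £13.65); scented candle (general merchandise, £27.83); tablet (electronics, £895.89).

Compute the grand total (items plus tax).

Smartwatch £247.28: electronics → 8.25% → £20.4006
Sourdough loaf £7.95: unprepared food → 3% → £0.2385
Hot pretzel £3.96: restaurant meals → 4% → £0.1584
LED flashlight £13.65: general merchandise → 8.5% → £1.16025
Scented candle £27.83: general merchandise → 8.5% → £2.36555
Tablet £895.89: electronics → 8.25% + 1.5% surcharge = 9.75% → £87.349275
Subtotal = £1196.56; unrounded tax = £111.672575 → £111.67; total due = £1308.23

£1308.23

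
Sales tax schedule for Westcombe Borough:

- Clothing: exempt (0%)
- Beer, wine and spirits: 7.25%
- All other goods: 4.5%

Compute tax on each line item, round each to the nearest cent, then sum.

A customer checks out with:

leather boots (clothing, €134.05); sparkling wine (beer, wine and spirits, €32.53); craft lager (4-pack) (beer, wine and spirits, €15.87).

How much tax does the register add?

Leather boots €134.05: clothing → 0% → €0.00
Sparkling wine €32.53: beer, wine and spirits → 7.25% → €2.36
Craft lager (4-pack) €15.87: beer, wine and spirits → 7.25% → €1.15
Total tax = €2.36 + €1.15 = €3.51

€3.51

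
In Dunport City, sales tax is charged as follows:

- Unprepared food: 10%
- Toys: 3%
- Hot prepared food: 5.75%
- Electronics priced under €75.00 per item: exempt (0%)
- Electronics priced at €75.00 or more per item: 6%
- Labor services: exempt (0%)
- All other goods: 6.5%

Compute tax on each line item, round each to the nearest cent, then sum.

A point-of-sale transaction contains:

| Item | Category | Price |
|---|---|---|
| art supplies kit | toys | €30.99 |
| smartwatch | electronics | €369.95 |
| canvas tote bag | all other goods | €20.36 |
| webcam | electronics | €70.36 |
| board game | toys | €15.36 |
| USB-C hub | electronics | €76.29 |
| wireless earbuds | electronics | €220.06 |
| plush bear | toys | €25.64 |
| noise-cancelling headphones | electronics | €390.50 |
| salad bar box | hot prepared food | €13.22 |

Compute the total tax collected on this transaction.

Art supplies kit €30.99: toys → 3% → €0.93
Smartwatch €369.95: electronics, €75.00 or more → 6% → €22.20
Canvas tote bag €20.36: all other goods → 6.5% → €1.32
Webcam €70.36: electronics, under €75.00 → 0% → €0.00
Board game €15.36: toys → 3% → €0.46
USB-C hub €76.29: electronics, €75.00 or more → 6% → €4.58
Wireless earbuds €220.06: electronics, €75.00 or more → 6% → €13.20
Plush bear €25.64: toys → 3% → €0.77
Noise-cancelling headphones €390.50: electronics, €75.00 or more → 6% → €23.43
Salad bar box €13.22: hot prepared food → 5.75% → €0.76
Total tax = €0.93 + €22.20 + €1.32 + €0.46 + €4.58 + €13.20 + €0.77 + €23.43 + €0.76 = €67.65

€67.65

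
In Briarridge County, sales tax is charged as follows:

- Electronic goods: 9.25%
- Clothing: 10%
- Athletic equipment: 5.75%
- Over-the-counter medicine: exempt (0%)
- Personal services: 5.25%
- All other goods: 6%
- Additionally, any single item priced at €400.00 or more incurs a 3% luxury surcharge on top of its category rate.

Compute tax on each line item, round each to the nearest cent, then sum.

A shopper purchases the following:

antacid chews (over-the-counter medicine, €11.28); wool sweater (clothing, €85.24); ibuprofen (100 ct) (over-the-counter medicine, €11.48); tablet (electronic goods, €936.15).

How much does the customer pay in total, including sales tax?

Antacid chews €11.28: over-the-counter medicine → 0% → €0.00
Wool sweater €85.24: clothing → 10% → €8.52
Ibuprofen (100 ct) €11.48: over-the-counter medicine → 0% → €0.00
Tablet €936.15: electronic goods → 9.25% + 3% surcharge = 12.25% → €114.68
Subtotal = €1044.15; tax = €123.20; total due = €1167.35

€1167.35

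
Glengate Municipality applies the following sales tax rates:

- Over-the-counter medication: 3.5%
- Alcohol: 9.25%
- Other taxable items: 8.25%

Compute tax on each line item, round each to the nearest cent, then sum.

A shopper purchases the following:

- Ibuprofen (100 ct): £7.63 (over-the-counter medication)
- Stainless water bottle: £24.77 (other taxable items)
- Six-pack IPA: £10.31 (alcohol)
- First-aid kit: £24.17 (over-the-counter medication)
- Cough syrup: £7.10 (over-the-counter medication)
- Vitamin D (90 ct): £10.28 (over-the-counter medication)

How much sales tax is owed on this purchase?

Ibuprofen (100 ct) £7.63: over-the-counter medication → 3.5% → £0.27
Stainless water bottle £24.77: other taxable items → 8.25% → £2.04
Six-pack IPA £10.31: alcohol → 9.25% → £0.95
First-aid kit £24.17: over-the-counter medication → 3.5% → £0.85
Cough syrup £7.10: over-the-counter medication → 3.5% → £0.25
Vitamin D (90 ct) £10.28: over-the-counter medication → 3.5% → £0.36
Total tax = £0.27 + £2.04 + £0.95 + £0.85 + £0.25 + £0.36 = £4.72

£4.72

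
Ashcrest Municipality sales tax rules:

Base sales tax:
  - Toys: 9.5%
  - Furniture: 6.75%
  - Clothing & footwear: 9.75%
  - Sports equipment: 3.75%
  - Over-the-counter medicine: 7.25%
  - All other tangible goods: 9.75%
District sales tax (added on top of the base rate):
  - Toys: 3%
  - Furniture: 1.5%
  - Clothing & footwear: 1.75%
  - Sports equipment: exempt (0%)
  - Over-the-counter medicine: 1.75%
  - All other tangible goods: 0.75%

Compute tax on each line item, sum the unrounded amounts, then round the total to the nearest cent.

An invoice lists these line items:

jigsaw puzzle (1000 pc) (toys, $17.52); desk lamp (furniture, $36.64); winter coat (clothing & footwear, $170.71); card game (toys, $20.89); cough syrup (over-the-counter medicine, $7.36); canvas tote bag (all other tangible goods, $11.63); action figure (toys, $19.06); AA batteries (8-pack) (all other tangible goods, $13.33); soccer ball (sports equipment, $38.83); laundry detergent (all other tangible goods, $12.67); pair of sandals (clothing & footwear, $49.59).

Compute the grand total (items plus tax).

Jigsaw puzzle (1000 pc) $17.52: toys → 9.5% + 3% district = 12.5% → $2.19
Desk lamp $36.64: furniture → 6.75% + 1.5% district = 8.25% → $3.0228
Winter coat $170.71: clothing & footwear → 9.75% + 1.75% district = 11.5% → $19.63165
Card game $20.89: toys → 9.5% + 3% district = 12.5% → $2.61125
Cough syrup $7.36: over-the-counter medicine → 7.25% + 1.75% district = 9% → $0.6624
Canvas tote bag $11.63: all other tangible goods → 9.75% + 0.75% district = 10.5% → $1.22115
Action figure $19.06: toys → 9.5% + 3% district = 12.5% → $2.3825
AA batteries (8-pack) $13.33: all other tangible goods → 9.75% + 0.75% district = 10.5% → $1.39965
Soccer ball $38.83: sports equipment → 3.75% + 0% district = 3.75% → $1.456125
Laundry detergent $12.67: all other tangible goods → 9.75% + 0.75% district = 10.5% → $1.33035
Pair of sandals $49.59: clothing & footwear → 9.75% + 1.75% district = 11.5% → $5.70285
Subtotal = $398.23; unrounded tax = $41.610725 → $41.61; total due = $439.84

$439.84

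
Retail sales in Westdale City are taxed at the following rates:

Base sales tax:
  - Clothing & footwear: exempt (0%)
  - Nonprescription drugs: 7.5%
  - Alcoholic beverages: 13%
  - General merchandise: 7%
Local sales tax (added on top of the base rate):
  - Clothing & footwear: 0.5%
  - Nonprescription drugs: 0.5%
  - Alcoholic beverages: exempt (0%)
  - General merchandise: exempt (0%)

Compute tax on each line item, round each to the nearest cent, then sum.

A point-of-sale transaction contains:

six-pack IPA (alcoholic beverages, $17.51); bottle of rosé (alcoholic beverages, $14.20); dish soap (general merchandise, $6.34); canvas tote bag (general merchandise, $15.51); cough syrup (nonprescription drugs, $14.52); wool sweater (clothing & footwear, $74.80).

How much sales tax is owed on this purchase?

Six-pack IPA $17.51: alcoholic beverages → 13% + 0% local = 13% → $2.28
Bottle of rosé $14.20: alcoholic beverages → 13% + 0% local = 13% → $1.85
Dish soap $6.34: general merchandise → 7% + 0% local = 7% → $0.44
Canvas tote bag $15.51: general merchandise → 7% + 0% local = 7% → $1.09
Cough syrup $14.52: nonprescription drugs → 7.5% + 0.5% local = 8% → $1.16
Wool sweater $74.80: clothing & footwear → 0% + 0.5% local = 0.5% → $0.37
Total tax = $2.28 + $1.85 + $0.44 + $1.09 + $1.16 + $0.37 = $7.19

$7.19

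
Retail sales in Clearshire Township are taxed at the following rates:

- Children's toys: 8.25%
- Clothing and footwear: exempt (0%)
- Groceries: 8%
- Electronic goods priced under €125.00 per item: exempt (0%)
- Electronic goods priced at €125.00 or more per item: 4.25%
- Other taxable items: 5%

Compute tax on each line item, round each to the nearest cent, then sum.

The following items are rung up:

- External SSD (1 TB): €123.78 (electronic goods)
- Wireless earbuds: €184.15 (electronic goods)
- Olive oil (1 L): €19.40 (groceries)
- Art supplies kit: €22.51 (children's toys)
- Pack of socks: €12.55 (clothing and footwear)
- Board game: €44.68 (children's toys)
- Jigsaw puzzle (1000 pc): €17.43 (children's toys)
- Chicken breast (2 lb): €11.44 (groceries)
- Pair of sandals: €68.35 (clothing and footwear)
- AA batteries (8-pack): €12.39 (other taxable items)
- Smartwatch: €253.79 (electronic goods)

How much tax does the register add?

€28.70

External SSD (1 TB) €123.78: electronic goods, under €125.00 → 0% → €0.00
Wireless earbuds €184.15: electronic goods, €125.00 or more → 4.25% → €7.83
Olive oil (1 L) €19.40: groceries → 8% → €1.55
Art supplies kit €22.51: children's toys → 8.25% → €1.86
Pack of socks €12.55: clothing and footwear → 0% → €0.00
Board game €44.68: children's toys → 8.25% → €3.69
Jigsaw puzzle (1000 pc) €17.43: children's toys → 8.25% → €1.44
Chicken breast (2 lb) €11.44: groceries → 8% → €0.92
Pair of sandals €68.35: clothing and footwear → 0% → €0.00
AA batteries (8-pack) €12.39: other taxable items → 5% → €0.62
Smartwatch €253.79: electronic goods, €125.00 or more → 4.25% → €10.79
Total tax = €7.83 + €1.55 + €1.86 + €3.69 + €1.44 + €0.92 + €0.62 + €10.79 = €28.70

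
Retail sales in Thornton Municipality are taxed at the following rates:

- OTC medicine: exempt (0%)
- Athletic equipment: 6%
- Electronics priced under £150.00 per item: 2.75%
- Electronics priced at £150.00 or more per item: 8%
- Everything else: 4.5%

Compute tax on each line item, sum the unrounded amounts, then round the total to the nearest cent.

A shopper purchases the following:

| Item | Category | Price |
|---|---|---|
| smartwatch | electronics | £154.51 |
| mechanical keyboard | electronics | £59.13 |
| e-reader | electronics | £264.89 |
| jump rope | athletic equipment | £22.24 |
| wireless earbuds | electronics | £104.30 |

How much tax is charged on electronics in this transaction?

£38.05

Smartwatch £154.51: electronics, £150.00 or more → 8% → £12.3608
Mechanical keyboard £59.13: electronics, under £150.00 → 2.75% → £1.626075
E-reader £264.89: electronics, £150.00 or more → 8% → £21.1912
Wireless earbuds £104.30: electronics, under £150.00 → 2.75% → £2.86825
Tax on electronics: unrounded sum = £38.046325 → £38.05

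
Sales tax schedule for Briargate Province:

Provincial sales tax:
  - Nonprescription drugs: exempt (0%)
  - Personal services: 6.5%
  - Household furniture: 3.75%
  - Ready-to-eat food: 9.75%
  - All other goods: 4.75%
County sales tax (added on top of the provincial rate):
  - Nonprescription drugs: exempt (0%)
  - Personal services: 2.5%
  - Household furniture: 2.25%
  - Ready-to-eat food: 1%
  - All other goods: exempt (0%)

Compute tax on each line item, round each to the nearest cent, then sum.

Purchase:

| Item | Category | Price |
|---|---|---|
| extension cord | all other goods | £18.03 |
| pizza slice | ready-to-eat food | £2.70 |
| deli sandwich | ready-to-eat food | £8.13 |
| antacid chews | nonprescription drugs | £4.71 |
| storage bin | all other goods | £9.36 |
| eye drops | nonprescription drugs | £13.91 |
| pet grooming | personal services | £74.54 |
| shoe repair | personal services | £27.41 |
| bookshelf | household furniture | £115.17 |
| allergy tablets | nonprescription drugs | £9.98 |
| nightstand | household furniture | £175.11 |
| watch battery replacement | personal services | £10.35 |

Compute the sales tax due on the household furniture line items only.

£17.42

Bookshelf £115.17: household furniture → 3.75% + 2.25% county = 6% → £6.91
Nightstand £175.11: household furniture → 3.75% + 2.25% county = 6% → £10.51
Tax on household furniture = £6.91 + £10.51 = £17.42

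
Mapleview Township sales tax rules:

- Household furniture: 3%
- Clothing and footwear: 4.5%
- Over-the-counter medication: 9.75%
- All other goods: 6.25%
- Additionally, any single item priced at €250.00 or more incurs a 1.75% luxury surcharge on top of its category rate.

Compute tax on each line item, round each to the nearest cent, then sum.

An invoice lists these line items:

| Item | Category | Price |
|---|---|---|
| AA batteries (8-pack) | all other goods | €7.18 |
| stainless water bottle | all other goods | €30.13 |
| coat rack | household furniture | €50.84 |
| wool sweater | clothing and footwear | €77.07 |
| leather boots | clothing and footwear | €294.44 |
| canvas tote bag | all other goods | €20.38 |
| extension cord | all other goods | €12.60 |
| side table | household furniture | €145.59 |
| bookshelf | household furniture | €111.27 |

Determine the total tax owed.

AA batteries (8-pack) €7.18: all other goods → 6.25% → €0.45
Stainless water bottle €30.13: all other goods → 6.25% → €1.88
Coat rack €50.84: household furniture → 3% → €1.53
Wool sweater €77.07: clothing and footwear → 4.5% → €3.47
Leather boots €294.44: clothing and footwear → 4.5% + 1.75% surcharge = 6.25% → €18.40
Canvas tote bag €20.38: all other goods → 6.25% → €1.27
Extension cord €12.60: all other goods → 6.25% → €0.79
Side table €145.59: household furniture → 3% → €4.37
Bookshelf €111.27: household furniture → 3% → €3.34
Total tax = €0.45 + €1.88 + €1.53 + €3.47 + €18.40 + €1.27 + €0.79 + €4.37 + €3.34 = €35.50

€35.50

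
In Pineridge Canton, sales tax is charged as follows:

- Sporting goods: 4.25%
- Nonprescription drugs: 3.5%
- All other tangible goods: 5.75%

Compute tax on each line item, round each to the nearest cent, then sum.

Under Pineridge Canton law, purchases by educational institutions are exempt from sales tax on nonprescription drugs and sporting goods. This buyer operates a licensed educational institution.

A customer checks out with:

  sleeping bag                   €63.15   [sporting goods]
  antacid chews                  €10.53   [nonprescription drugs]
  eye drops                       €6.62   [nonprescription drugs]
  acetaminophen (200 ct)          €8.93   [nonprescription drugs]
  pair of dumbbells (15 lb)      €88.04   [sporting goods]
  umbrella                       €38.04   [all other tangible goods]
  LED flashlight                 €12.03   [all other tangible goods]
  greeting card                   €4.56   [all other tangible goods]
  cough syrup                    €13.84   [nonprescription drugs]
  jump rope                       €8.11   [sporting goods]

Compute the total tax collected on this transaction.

Sleeping bag €63.15: sporting goods, buyer-exempt → 0% → €0.00
Antacid chews €10.53: nonprescription drugs, buyer-exempt → 0% → €0.00
Eye drops €6.62: nonprescription drugs, buyer-exempt → 0% → €0.00
Acetaminophen (200 ct) €8.93: nonprescription drugs, buyer-exempt → 0% → €0.00
Pair of dumbbells (15 lb) €88.04: sporting goods, buyer-exempt → 0% → €0.00
Umbrella €38.04: all other tangible goods → 5.75% → €2.19
LED flashlight €12.03: all other tangible goods → 5.75% → €0.69
Greeting card €4.56: all other tangible goods → 5.75% → €0.26
Cough syrup €13.84: nonprescription drugs, buyer-exempt → 0% → €0.00
Jump rope €8.11: sporting goods, buyer-exempt → 0% → €0.00
Total tax = €2.19 + €0.69 + €0.26 = €3.14

€3.14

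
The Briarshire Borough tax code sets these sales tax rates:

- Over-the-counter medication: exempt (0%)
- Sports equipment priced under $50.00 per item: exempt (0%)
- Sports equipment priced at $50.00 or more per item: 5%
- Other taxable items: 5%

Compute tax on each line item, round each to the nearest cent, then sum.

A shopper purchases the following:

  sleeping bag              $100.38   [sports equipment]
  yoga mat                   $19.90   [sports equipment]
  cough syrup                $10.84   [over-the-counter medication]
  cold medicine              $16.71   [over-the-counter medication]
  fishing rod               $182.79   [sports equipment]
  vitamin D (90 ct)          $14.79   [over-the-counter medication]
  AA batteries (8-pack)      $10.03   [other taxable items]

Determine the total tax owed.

$14.66

Sleeping bag $100.38: sports equipment, $50.00 or more → 5% → $5.02
Yoga mat $19.90: sports equipment, under $50.00 → 0% → $0.00
Cough syrup $10.84: over-the-counter medication → 0% → $0.00
Cold medicine $16.71: over-the-counter medication → 0% → $0.00
Fishing rod $182.79: sports equipment, $50.00 or more → 5% → $9.14
Vitamin D (90 ct) $14.79: over-the-counter medication → 0% → $0.00
AA batteries (8-pack) $10.03: other taxable items → 5% → $0.50
Total tax = $5.02 + $9.14 + $0.50 = $14.66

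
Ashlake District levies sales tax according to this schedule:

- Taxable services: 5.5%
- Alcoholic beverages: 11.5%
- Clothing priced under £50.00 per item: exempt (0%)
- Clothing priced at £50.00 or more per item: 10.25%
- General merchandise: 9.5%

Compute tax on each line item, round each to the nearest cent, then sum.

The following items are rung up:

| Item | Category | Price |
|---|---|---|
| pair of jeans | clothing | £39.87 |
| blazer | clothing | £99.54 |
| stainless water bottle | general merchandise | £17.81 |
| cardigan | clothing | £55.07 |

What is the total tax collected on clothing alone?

£15.84

Pair of jeans £39.87: clothing, under £50.00 → 0% → £0.00
Blazer £99.54: clothing, £50.00 or more → 10.25% → £10.20
Cardigan £55.07: clothing, £50.00 or more → 10.25% → £5.64
Tax on clothing = £0.00 + £10.20 + £5.64 = £15.84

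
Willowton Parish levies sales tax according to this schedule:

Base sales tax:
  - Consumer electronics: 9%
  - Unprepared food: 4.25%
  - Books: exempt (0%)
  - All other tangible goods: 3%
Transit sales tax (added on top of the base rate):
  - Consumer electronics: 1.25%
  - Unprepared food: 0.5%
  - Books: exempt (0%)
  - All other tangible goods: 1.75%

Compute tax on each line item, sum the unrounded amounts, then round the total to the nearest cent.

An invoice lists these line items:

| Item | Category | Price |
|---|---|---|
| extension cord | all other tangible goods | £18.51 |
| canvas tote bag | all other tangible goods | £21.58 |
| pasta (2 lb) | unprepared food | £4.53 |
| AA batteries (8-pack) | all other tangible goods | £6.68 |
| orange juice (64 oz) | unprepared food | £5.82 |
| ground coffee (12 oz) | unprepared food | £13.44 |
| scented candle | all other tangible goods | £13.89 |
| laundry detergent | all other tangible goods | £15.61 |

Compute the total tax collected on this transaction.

£4.75

Extension cord £18.51: all other tangible goods → 3% + 1.75% transit = 4.75% → £0.879225
Canvas tote bag £21.58: all other tangible goods → 3% + 1.75% transit = 4.75% → £1.02505
Pasta (2 lb) £4.53: unprepared food → 4.25% + 0.5% transit = 4.75% → £0.215175
AA batteries (8-pack) £6.68: all other tangible goods → 3% + 1.75% transit = 4.75% → £0.3173
Orange juice (64 oz) £5.82: unprepared food → 4.25% + 0.5% transit = 4.75% → £0.27645
Ground coffee (12 oz) £13.44: unprepared food → 4.25% + 0.5% transit = 4.75% → £0.6384
Scented candle £13.89: all other tangible goods → 3% + 1.75% transit = 4.75% → £0.659775
Laundry detergent £15.61: all other tangible goods → 3% + 1.75% transit = 4.75% → £0.741475
Unrounded tax sum = £4.75285 → £4.75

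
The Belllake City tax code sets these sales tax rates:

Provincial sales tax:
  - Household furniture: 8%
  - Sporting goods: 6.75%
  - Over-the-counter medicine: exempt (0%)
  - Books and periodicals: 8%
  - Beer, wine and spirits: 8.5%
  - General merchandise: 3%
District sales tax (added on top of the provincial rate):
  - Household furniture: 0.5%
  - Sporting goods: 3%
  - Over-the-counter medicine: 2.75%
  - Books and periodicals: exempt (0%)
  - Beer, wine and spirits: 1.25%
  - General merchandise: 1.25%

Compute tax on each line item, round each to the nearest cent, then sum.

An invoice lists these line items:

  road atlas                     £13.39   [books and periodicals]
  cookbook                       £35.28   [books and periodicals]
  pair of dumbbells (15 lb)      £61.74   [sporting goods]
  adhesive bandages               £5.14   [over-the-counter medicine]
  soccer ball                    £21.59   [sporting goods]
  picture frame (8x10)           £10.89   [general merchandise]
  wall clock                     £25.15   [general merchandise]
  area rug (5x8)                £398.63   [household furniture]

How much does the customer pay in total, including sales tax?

£619.38

Road atlas £13.39: books and periodicals → 8% + 0% district = 8% → £1.07
Cookbook £35.28: books and periodicals → 8% + 0% district = 8% → £2.82
Pair of dumbbells (15 lb) £61.74: sporting goods → 6.75% + 3% district = 9.75% → £6.02
Adhesive bandages £5.14: over-the-counter medicine → 0% + 2.75% district = 2.75% → £0.14
Soccer ball £21.59: sporting goods → 6.75% + 3% district = 9.75% → £2.11
Picture frame (8x10) £10.89: general merchandise → 3% + 1.25% district = 4.25% → £0.46
Wall clock £25.15: general merchandise → 3% + 1.25% district = 4.25% → £1.07
Area rug (5x8) £398.63: household furniture → 8% + 0.5% district = 8.5% → £33.88
Subtotal = £571.81; tax = £47.57; total due = £619.38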